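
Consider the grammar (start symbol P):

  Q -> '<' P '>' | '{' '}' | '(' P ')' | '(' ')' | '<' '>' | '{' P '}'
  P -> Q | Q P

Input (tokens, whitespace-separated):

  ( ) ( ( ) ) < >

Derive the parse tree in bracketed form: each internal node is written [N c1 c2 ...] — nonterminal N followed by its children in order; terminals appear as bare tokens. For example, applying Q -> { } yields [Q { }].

[P [Q ( )] [P [Q ( [P [Q ( )]] )] [P [Q < >]]]]

P
Q P
( ) P
( ) Q P
( ) ( P ) P
( ) ( Q ) P
( ) ( ( ) ) P
( ) ( ( ) ) Q
( ) ( ( ) ) < >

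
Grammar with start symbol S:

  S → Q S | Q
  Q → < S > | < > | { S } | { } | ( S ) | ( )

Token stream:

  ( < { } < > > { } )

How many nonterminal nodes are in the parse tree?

[S [Q ( [S [Q < [S [Q { }] [S [Q < >]]] >] [S [Q { }]]] )]]

10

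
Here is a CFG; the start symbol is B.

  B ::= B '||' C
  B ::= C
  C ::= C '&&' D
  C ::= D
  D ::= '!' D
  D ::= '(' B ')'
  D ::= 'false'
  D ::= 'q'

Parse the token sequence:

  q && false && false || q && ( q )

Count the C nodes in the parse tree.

6

[B [B [C [C [C [D q]] && [D false]] && [D false]]] || [C [C [D q]] && [D ( [B [C [D q]]] )]]]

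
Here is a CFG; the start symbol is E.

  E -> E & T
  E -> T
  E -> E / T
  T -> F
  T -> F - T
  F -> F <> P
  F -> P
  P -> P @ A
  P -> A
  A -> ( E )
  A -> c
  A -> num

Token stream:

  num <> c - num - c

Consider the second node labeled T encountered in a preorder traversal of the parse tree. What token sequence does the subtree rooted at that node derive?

[E [T [F [F [P [A num]]] <> [P [A c]]] - [T [F [P [A num]]] - [T [F [P [A c]]]]]]]

num - c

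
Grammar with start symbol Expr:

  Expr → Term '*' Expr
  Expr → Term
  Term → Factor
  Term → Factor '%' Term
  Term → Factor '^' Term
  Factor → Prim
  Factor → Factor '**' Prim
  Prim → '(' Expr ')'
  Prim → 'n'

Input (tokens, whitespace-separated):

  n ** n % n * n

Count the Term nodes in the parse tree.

[Expr [Term [Factor [Factor [Prim n]] ** [Prim n]] % [Term [Factor [Prim n]]]] * [Expr [Term [Factor [Prim n]]]]]

3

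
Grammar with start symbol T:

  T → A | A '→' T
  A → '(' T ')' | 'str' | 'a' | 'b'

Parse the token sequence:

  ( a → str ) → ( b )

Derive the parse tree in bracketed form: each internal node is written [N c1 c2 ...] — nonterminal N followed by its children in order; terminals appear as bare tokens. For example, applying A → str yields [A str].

T
A → T
( T ) → T
( A → T ) → T
( a → T ) → T
( a → A ) → T
( a → str ) → T
( a → str ) → A
( a → str ) → ( T )
( a → str ) → ( A )
( a → str ) → ( b )

[T [A ( [T [A a] → [T [A str]]] )] → [T [A ( [T [A b]] )]]]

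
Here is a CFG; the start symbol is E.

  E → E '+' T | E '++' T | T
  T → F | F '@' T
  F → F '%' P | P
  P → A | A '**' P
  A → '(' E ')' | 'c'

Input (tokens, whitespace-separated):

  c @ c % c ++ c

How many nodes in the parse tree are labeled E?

[E [E [T [F [P [A c]]] @ [T [F [F [P [A c]]] % [P [A c]]]]]] ++ [T [F [P [A c]]]]]

2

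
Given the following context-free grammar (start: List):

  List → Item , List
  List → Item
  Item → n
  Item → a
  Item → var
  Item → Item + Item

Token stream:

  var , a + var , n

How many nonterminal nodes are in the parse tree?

[List [Item var] , [List [Item [Item a] + [Item var]] , [List [Item n]]]]

8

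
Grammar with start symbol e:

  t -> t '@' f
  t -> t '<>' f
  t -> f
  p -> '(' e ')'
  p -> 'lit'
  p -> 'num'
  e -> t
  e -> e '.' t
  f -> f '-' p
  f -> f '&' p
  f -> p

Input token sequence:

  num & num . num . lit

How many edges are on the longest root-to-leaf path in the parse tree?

7

[e [e [e [t [f [f [p num]] & [p num]]]] . [t [f [p num]]]] . [t [f [p lit]]]]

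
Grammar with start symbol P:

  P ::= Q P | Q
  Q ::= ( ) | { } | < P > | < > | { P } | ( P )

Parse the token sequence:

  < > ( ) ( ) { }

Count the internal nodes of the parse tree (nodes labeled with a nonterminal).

8

[P [Q < >] [P [Q ( )] [P [Q ( )] [P [Q { }]]]]]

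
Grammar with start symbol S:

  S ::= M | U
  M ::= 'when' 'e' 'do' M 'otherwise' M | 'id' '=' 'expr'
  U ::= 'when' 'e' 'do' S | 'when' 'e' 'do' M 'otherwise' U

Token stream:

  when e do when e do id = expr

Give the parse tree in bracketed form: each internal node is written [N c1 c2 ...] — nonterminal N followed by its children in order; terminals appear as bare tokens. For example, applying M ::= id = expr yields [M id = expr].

[S [U when e do [S [U when e do [S [M id = expr]]]]]]

S
U
when e do S
when e do U
when e do when e do S
when e do when e do M
when e do when e do id = expr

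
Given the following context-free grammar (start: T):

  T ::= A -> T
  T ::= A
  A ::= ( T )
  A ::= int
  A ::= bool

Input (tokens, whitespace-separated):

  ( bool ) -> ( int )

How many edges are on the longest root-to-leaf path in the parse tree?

[T [A ( [T [A bool]] )] -> [T [A ( [T [A int]] )]]]

5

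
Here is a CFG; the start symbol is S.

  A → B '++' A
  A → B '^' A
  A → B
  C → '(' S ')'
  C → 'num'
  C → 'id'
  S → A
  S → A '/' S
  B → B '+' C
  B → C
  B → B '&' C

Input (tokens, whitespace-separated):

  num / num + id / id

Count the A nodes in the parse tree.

[S [A [B [C num]]] / [S [A [B [B [C num]] + [C id]]] / [S [A [B [C id]]]]]]

3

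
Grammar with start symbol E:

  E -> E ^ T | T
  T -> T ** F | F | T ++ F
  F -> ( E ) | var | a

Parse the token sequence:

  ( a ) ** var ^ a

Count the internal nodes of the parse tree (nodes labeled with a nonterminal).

11

[E [E [T [T [F ( [E [T [F a]]] )]] ** [F var]]] ^ [T [F a]]]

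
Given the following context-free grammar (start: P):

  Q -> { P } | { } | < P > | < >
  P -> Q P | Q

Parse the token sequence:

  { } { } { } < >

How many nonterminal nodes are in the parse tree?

[P [Q { }] [P [Q { }] [P [Q { }] [P [Q < >]]]]]

8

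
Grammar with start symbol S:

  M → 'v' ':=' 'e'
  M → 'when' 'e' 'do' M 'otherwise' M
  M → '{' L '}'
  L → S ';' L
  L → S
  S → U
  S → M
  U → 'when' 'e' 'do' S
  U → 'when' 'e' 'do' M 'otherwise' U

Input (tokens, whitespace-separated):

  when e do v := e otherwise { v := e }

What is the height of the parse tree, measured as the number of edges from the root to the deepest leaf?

6

[S [M when e do [M v := e] otherwise [M { [L [S [M v := e]]] }]]]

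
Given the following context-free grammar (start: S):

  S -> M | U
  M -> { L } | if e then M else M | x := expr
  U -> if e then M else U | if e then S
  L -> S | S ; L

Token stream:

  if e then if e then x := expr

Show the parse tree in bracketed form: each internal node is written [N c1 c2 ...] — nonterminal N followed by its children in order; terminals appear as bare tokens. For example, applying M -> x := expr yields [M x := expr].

S
U
if e then S
if e then U
if e then if e then S
if e then if e then M
if e then if e then x := expr

[S [U if e then [S [U if e then [S [M x := expr]]]]]]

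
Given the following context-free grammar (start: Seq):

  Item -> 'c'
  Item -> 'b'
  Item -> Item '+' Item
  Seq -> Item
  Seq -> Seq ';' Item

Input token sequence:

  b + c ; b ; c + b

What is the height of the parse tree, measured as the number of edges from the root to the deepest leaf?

[Seq [Seq [Seq [Item [Item b] + [Item c]]] ; [Item b]] ; [Item [Item c] + [Item b]]]

5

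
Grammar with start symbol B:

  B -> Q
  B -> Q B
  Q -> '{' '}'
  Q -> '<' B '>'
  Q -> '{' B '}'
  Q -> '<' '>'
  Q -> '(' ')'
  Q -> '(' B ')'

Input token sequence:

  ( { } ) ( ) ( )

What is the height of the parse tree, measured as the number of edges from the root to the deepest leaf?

[B [Q ( [B [Q { }]] )] [B [Q ( )] [B [Q ( )]]]]

4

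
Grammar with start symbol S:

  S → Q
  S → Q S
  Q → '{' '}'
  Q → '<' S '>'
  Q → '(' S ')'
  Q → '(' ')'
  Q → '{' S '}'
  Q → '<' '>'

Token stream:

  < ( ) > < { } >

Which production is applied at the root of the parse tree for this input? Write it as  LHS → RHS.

S → Q S

[S [Q < [S [Q ( )]] >] [S [Q < [S [Q { }]] >]]]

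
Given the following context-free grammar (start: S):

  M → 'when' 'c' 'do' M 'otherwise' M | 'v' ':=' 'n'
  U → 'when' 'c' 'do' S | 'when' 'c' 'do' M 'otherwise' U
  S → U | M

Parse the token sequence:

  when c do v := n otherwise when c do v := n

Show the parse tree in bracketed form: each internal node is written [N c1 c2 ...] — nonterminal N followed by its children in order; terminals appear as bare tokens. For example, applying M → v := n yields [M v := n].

S
U
when c do M otherwise U
when c do v := n otherwise U
when c do v := n otherwise when c do S
when c do v := n otherwise when c do M
when c do v := n otherwise when c do v := n

[S [U when c do [M v := n] otherwise [U when c do [S [M v := n]]]]]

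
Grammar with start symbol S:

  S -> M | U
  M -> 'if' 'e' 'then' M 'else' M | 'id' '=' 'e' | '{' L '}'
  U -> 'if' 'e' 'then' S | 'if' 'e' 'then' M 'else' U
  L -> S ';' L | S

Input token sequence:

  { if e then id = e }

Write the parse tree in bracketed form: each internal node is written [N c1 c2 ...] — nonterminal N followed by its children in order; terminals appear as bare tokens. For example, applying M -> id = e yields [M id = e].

[S [M { [L [S [U if e then [S [M id = e]]]]] }]]

S
M
{ L }
{ S }
{ U }
{ if e then S }
{ if e then M }
{ if e then id = e }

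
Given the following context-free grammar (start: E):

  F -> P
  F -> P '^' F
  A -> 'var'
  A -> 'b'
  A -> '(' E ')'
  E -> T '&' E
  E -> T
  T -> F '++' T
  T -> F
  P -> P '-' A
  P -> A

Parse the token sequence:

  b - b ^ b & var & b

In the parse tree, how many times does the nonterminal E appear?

3

[E [T [F [P [P [A b]] - [A b]] ^ [F [P [A b]]]]] & [E [T [F [P [A var]]]] & [E [T [F [P [A b]]]]]]]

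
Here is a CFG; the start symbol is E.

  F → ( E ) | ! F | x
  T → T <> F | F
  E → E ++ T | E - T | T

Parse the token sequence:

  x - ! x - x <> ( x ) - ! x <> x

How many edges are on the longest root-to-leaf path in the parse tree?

[E [E [E [E [T [F x]]] - [T [F ! [F x]]]] - [T [T [F x]] <> [F ( [E [T [F x]]] )]]] - [T [T [F ! [F x]]] <> [F x]]]

7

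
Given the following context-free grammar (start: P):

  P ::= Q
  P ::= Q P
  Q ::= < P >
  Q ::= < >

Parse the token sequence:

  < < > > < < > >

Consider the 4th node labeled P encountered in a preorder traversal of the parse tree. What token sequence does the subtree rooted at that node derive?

[P [Q < [P [Q < >]] >] [P [Q < [P [Q < >]] >]]]

< >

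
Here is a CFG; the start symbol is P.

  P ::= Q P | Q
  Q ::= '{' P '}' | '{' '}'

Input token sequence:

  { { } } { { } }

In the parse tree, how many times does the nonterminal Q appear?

4

[P [Q { [P [Q { }]] }] [P [Q { [P [Q { }]] }]]]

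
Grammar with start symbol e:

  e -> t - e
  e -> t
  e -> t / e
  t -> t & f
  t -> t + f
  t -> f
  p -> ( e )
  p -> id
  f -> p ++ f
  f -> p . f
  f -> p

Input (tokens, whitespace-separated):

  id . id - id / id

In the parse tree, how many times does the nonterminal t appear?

3

[e [t [f [p id] . [f [p id]]]] - [e [t [f [p id]]] / [e [t [f [p id]]]]]]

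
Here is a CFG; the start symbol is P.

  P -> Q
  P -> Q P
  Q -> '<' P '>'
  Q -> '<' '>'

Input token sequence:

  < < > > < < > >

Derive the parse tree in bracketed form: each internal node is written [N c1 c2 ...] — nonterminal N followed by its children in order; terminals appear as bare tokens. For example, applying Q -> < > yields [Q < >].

[P [Q < [P [Q < >]] >] [P [Q < [P [Q < >]] >]]]

P
Q P
< P > P
< Q > P
< < > > P
< < > > Q
< < > > < P >
< < > > < Q >
< < > > < < > >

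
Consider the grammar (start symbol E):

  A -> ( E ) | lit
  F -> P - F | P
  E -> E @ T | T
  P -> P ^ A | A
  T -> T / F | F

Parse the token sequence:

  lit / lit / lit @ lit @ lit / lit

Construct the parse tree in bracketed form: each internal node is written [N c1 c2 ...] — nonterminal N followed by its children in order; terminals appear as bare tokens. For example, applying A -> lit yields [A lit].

[E [E [E [T [T [T [F [P [A lit]]]] / [F [P [A lit]]]] / [F [P [A lit]]]]] @ [T [F [P [A lit]]]]] @ [T [T [F [P [A lit]]]] / [F [P [A lit]]]]]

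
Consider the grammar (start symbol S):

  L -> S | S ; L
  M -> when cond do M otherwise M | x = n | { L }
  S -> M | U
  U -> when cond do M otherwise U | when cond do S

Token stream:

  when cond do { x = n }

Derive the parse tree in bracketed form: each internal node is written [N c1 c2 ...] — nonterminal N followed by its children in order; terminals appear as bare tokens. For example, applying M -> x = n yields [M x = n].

S
U
when cond do S
when cond do M
when cond do { L }
when cond do { S }
when cond do { M }
when cond do { x = n }

[S [U when cond do [S [M { [L [S [M x = n]]] }]]]]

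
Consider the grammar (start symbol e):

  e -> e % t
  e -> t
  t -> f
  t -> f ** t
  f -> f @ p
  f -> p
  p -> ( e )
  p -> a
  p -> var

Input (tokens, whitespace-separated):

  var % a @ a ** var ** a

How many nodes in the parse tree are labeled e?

[e [e [t [f [p var]]]] % [t [f [f [p a]] @ [p a]] ** [t [f [p var]] ** [t [f [p a]]]]]]

2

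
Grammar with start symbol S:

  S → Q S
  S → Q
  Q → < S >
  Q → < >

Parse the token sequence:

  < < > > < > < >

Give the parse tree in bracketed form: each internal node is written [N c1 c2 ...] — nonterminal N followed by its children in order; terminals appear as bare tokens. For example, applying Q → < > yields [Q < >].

S
Q S
< S > S
< Q > S
< < > > S
< < > > Q S
< < > > < > S
< < > > < > Q
< < > > < > < >

[S [Q < [S [Q < >]] >] [S [Q < >] [S [Q < >]]]]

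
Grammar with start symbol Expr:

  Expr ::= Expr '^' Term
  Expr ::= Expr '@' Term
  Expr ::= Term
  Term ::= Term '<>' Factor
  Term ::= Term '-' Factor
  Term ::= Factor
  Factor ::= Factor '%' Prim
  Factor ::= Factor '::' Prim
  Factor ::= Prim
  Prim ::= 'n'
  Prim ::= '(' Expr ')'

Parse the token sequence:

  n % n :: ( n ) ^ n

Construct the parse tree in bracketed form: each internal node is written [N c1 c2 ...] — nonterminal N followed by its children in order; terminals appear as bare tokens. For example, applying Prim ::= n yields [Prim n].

[Expr [Expr [Term [Factor [Factor [Factor [Prim n]] % [Prim n]] :: [Prim ( [Expr [Term [Factor [Prim n]]]] )]]]] ^ [Term [Factor [Prim n]]]]

Expr
Expr ^ Term
Term ^ Term
Factor ^ Term
Factor :: Prim ^ Term
Factor % Prim :: Prim ^ Term
Prim % Prim :: Prim ^ Term
n % Prim :: Prim ^ Term
n % n :: Prim ^ Term
n % n :: ( Expr ) ^ Term
n % n :: ( Term ) ^ Term
n % n :: ( Factor ) ^ Term
n % n :: ( Prim ) ^ Term
n % n :: ( n ) ^ Term
n % n :: ( n ) ^ Factor
n % n :: ( n ) ^ Prim
n % n :: ( n ) ^ n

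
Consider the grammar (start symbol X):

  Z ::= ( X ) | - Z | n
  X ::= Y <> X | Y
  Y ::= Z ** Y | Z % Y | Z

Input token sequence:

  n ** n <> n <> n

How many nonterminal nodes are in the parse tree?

[X [Y [Z n] ** [Y [Z n]]] <> [X [Y [Z n]] <> [X [Y [Z n]]]]]

11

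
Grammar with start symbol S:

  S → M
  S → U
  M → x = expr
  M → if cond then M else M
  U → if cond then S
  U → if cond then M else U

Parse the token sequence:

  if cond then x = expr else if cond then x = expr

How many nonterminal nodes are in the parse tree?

[S [U if cond then [M x = expr] else [U if cond then [S [M x = expr]]]]]

6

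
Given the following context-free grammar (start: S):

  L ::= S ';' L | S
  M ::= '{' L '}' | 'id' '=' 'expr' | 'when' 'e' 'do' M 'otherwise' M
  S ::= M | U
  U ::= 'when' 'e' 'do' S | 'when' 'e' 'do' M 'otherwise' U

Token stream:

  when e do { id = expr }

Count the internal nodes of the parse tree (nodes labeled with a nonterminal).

[S [U when e do [S [M { [L [S [M id = expr]]] }]]]]

7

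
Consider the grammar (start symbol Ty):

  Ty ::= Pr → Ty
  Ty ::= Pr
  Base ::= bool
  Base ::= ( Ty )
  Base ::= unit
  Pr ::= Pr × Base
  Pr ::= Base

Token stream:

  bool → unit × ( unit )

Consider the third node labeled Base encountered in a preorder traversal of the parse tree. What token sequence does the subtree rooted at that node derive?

( unit )

[Ty [Pr [Base bool]] → [Ty [Pr [Pr [Base unit]] × [Base ( [Ty [Pr [Base unit]]] )]]]]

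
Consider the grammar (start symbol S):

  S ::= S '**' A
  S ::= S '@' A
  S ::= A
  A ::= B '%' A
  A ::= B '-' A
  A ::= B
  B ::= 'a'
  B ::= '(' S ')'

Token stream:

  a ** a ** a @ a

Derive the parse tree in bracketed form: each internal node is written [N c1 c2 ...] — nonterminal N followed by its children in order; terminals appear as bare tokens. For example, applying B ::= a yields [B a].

[S [S [S [S [A [B a]]] ** [A [B a]]] ** [A [B a]]] @ [A [B a]]]

S
S @ A
S ** A @ A
S ** A ** A @ A
A ** A ** A @ A
B ** A ** A @ A
a ** A ** A @ A
a ** B ** A @ A
a ** a ** A @ A
a ** a ** B @ A
a ** a ** a @ A
a ** a ** a @ B
a ** a ** a @ a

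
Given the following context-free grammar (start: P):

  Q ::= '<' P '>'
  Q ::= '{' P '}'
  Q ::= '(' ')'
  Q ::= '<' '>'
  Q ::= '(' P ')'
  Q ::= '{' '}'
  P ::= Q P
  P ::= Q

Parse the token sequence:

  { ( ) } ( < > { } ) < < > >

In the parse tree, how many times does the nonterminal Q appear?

[P [Q { [P [Q ( )]] }] [P [Q ( [P [Q < >] [P [Q { }]]] )] [P [Q < [P [Q < >]] >]]]]

7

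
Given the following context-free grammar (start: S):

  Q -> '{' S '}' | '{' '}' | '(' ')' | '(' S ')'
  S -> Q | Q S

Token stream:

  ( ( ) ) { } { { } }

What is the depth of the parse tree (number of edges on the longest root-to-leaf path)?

[S [Q ( [S [Q ( )]] )] [S [Q { }] [S [Q { [S [Q { }]] }]]]]

6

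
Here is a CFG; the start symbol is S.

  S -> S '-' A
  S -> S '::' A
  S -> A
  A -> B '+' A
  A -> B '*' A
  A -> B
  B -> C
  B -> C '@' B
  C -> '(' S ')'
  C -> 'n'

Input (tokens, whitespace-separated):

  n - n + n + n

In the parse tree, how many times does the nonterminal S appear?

[S [S [A [B [C n]]]] - [A [B [C n]] + [A [B [C n]] + [A [B [C n]]]]]]

2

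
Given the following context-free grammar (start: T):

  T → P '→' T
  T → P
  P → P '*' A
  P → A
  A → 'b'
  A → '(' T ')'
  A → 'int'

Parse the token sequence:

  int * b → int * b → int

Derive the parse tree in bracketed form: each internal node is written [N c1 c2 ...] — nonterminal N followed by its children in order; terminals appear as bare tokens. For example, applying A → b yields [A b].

T
P → T
P * A → T
A * A → T
int * A → T
int * b → T
int * b → P → T
int * b → P * A → T
int * b → A * A → T
int * b → int * A → T
int * b → int * b → T
int * b → int * b → P
int * b → int * b → A
int * b → int * b → int

[T [P [P [A int]] * [A b]] → [T [P [P [A int]] * [A b]] → [T [P [A int]]]]]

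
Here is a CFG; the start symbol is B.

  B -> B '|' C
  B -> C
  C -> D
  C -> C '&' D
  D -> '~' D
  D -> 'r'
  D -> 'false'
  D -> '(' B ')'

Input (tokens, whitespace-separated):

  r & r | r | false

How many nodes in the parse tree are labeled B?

[B [B [B [C [C [D r]] & [D r]]] | [C [D r]]] | [C [D false]]]

3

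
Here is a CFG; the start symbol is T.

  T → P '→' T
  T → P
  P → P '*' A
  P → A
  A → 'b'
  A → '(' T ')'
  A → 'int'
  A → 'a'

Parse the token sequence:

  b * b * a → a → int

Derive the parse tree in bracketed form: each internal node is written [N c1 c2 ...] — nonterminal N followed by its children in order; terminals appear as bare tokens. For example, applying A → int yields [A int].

T
P → T
P * A → T
P * A * A → T
A * A * A → T
b * A * A → T
b * b * A → T
b * b * a → T
b * b * a → P → T
b * b * a → A → T
b * b * a → a → T
b * b * a → a → P
b * b * a → a → A
b * b * a → a → int

[T [P [P [P [A b]] * [A b]] * [A a]] → [T [P [A a]] → [T [P [A int]]]]]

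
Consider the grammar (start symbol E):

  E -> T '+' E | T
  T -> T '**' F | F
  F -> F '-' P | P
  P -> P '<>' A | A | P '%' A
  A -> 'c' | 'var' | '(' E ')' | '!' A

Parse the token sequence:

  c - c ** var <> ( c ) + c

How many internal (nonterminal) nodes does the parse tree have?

[E [T [T [F [F [P [A c]]] - [P [A c]]]] ** [F [P [P [A var]] <> [A ( [E [T [F [P [A c]]]]] )]]]] + [E [T [F [P [A c]]]]]]

24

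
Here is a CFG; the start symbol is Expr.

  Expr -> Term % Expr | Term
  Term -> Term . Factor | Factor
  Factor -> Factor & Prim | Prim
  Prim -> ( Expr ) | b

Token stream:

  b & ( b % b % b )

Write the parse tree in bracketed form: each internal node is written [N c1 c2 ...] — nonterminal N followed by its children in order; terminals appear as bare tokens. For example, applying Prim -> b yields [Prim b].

[Expr [Term [Factor [Factor [Prim b]] & [Prim ( [Expr [Term [Factor [Prim b]]] % [Expr [Term [Factor [Prim b]]] % [Expr [Term [Factor [Prim b]]]]]] )]]]]

Expr
Term
Factor
Factor & Prim
Prim & Prim
b & Prim
b & ( Expr )
b & ( Term % Expr )
b & ( Factor % Expr )
b & ( Prim % Expr )
b & ( b % Expr )
b & ( b % Term % Expr )
b & ( b % Factor % Expr )
b & ( b % Prim % Expr )
b & ( b % b % Expr )
b & ( b % b % Term )
b & ( b % b % Factor )
b & ( b % b % Prim )
b & ( b % b % b )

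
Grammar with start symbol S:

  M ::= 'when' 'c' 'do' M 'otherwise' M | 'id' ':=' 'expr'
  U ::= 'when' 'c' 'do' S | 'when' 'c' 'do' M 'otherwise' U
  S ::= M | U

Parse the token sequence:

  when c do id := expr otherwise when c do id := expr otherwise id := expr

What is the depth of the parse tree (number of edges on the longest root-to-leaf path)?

[S [M when c do [M id := expr] otherwise [M when c do [M id := expr] otherwise [M id := expr]]]]

4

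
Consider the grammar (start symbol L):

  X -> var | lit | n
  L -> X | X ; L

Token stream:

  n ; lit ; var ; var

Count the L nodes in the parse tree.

4

[L [X n] ; [L [X lit] ; [L [X var] ; [L [X var]]]]]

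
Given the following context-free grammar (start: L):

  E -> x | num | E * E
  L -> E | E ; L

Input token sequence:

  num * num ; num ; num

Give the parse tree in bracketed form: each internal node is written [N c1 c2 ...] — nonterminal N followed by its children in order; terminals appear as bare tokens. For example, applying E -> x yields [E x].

L
E ; L
E * E ; L
num * E ; L
num * num ; L
num * num ; E ; L
num * num ; num ; L
num * num ; num ; E
num * num ; num ; num

[L [E [E num] * [E num]] ; [L [E num] ; [L [E num]]]]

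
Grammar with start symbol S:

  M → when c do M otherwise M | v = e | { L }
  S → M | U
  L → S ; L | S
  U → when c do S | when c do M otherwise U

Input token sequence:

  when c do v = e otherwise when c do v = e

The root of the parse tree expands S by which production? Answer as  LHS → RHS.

S → U

[S [U when c do [M v = e] otherwise [U when c do [S [M v = e]]]]]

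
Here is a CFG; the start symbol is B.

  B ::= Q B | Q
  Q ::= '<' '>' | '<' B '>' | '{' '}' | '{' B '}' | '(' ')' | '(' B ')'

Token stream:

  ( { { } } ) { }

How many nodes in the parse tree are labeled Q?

[B [Q ( [B [Q { [B [Q { }]] }]] )] [B [Q { }]]]

4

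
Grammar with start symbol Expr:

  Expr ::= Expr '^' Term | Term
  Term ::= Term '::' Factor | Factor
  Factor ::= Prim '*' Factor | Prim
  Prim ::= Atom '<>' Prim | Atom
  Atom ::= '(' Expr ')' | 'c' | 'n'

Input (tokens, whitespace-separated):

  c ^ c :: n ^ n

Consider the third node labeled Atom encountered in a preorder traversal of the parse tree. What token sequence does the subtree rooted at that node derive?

n

[Expr [Expr [Expr [Term [Factor [Prim [Atom c]]]]] ^ [Term [Term [Factor [Prim [Atom c]]]] :: [Factor [Prim [Atom n]]]]] ^ [Term [Factor [Prim [Atom n]]]]]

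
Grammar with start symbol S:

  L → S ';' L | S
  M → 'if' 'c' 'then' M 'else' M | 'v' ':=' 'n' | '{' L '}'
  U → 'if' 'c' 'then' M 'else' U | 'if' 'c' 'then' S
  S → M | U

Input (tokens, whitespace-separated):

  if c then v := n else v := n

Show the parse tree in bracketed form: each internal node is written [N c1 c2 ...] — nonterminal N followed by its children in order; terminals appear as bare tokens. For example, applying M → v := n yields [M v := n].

S
M
if c then M else M
if c then v := n else M
if c then v := n else v := n

[S [M if c then [M v := n] else [M v := n]]]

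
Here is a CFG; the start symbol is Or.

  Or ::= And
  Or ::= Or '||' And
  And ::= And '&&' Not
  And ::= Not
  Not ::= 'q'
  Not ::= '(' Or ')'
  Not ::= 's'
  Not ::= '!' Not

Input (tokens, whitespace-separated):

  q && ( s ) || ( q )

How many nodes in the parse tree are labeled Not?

[Or [Or [And [And [Not q]] && [Not ( [Or [And [Not s]]] )]]] || [And [Not ( [Or [And [Not q]]] )]]]

5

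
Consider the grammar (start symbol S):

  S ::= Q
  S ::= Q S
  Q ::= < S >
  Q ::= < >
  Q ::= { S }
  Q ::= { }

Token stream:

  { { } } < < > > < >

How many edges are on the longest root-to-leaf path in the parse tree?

5

[S [Q { [S [Q { }]] }] [S [Q < [S [Q < >]] >] [S [Q < >]]]]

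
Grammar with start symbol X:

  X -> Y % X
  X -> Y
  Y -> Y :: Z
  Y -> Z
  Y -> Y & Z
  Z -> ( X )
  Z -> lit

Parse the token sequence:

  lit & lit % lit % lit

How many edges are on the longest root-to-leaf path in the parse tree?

[X [Y [Y [Z lit]] & [Z lit]] % [X [Y [Z lit]] % [X [Y [Z lit]]]]]

5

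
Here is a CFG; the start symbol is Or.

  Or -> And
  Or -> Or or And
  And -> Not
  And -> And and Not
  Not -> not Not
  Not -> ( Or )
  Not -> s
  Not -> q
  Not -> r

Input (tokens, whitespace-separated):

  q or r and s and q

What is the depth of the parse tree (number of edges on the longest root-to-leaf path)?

[Or [Or [And [Not q]]] or [And [And [And [Not r]] and [Not s]] and [Not q]]]

5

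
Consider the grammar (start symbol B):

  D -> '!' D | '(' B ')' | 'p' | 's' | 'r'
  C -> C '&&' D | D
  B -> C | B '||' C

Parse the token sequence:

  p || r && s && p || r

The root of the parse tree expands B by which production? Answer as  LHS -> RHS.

[B [B [B [C [D p]]] || [C [C [C [D r]] && [D s]] && [D p]]] || [C [D r]]]

B -> B '||' C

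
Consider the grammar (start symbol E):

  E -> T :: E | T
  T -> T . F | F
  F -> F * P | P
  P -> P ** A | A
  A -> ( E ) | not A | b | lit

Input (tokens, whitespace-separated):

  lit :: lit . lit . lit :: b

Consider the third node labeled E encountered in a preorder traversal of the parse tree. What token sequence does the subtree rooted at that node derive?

[E [T [F [P [A lit]]]] :: [E [T [T [T [F [P [A lit]]]] . [F [P [A lit]]]] . [F [P [A lit]]]] :: [E [T [F [P [A b]]]]]]]

b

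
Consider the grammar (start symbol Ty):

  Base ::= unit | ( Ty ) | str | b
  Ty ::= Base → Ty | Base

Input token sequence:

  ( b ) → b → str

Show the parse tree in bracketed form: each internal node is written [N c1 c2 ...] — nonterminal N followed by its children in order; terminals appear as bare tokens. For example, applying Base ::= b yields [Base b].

[Ty [Base ( [Ty [Base b]] )] → [Ty [Base b] → [Ty [Base str]]]]

Ty
Base → Ty
( Ty ) → Ty
( Base ) → Ty
( b ) → Ty
( b ) → Base → Ty
( b ) → b → Ty
( b ) → b → Base
( b ) → b → str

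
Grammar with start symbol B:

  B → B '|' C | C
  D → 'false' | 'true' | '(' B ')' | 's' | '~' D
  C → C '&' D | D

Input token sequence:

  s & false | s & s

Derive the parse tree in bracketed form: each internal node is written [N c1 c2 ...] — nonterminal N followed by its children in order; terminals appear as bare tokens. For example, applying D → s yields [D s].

B
B | C
C | C
C & D | C
D & D | C
s & D | C
s & false | C
s & false | C & D
s & false | D & D
s & false | s & D
s & false | s & s

[B [B [C [C [D s]] & [D false]]] | [C [C [D s]] & [D s]]]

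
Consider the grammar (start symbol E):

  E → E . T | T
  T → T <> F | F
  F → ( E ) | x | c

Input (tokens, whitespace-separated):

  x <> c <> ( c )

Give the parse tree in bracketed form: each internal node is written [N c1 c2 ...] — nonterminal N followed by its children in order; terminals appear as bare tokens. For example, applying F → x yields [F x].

[E [T [T [T [F x]] <> [F c]] <> [F ( [E [T [F c]]] )]]]

E
T
T <> F
T <> F <> F
F <> F <> F
x <> F <> F
x <> c <> F
x <> c <> ( E )
x <> c <> ( T )
x <> c <> ( F )
x <> c <> ( c )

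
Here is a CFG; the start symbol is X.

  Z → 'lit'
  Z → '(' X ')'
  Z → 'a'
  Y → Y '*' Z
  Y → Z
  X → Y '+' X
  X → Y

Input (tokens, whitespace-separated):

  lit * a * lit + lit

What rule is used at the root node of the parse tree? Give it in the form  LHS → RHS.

[X [Y [Y [Y [Z lit]] * [Z a]] * [Z lit]] + [X [Y [Z lit]]]]

X → Y '+' X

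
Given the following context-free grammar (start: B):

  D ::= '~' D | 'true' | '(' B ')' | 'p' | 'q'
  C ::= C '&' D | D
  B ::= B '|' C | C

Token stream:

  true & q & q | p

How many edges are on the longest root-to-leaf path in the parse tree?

6

[B [B [C [C [C [D true]] & [D q]] & [D q]]] | [C [D p]]]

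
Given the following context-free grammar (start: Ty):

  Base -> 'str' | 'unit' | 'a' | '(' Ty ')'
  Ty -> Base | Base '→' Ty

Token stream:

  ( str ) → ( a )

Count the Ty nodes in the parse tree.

4

[Ty [Base ( [Ty [Base str]] )] → [Ty [Base ( [Ty [Base a]] )]]]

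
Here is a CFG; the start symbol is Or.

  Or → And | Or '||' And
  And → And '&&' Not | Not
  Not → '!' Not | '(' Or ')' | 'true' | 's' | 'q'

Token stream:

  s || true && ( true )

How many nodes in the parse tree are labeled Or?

3

[Or [Or [And [Not s]]] || [And [And [Not true]] && [Not ( [Or [And [Not true]]] )]]]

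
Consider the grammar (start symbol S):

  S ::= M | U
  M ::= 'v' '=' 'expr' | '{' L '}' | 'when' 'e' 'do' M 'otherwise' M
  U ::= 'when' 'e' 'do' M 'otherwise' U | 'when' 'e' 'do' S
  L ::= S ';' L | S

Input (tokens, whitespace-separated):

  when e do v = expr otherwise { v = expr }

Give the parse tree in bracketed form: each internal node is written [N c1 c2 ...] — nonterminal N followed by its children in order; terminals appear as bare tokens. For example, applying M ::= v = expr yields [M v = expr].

S
M
when e do M otherwise M
when e do v = expr otherwise M
when e do v = expr otherwise { L }
when e do v = expr otherwise { S }
when e do v = expr otherwise { M }
when e do v = expr otherwise { v = expr }

[S [M when e do [M v = expr] otherwise [M { [L [S [M v = expr]]] }]]]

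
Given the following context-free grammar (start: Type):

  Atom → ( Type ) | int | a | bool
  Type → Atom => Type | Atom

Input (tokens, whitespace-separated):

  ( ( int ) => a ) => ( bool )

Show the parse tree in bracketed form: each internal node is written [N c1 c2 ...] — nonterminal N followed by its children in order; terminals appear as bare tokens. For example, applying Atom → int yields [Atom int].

[Type [Atom ( [Type [Atom ( [Type [Atom int]] )] => [Type [Atom a]]] )] => [Type [Atom ( [Type [Atom bool]] )]]]

Type
Atom => Type
( Type ) => Type
( Atom => Type ) => Type
( ( Type ) => Type ) => Type
( ( Atom ) => Type ) => Type
( ( int ) => Type ) => Type
( ( int ) => Atom ) => Type
( ( int ) => a ) => Type
( ( int ) => a ) => Atom
( ( int ) => a ) => ( Type )
( ( int ) => a ) => ( Atom )
( ( int ) => a ) => ( bool )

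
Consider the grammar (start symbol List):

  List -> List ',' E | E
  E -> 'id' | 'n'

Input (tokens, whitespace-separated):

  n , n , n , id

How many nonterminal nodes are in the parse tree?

[List [List [List [List [E n]] , [E n]] , [E n]] , [E id]]

8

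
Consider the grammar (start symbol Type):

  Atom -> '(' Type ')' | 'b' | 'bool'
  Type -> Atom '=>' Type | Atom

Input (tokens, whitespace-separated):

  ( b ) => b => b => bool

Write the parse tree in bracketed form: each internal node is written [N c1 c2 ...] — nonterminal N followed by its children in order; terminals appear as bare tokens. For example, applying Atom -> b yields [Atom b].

[Type [Atom ( [Type [Atom b]] )] => [Type [Atom b] => [Type [Atom b] => [Type [Atom bool]]]]]

Type
Atom => Type
( Type ) => Type
( Atom ) => Type
( b ) => Type
( b ) => Atom => Type
( b ) => b => Type
( b ) => b => Atom => Type
( b ) => b => b => Type
( b ) => b => b => Atom
( b ) => b => b => bool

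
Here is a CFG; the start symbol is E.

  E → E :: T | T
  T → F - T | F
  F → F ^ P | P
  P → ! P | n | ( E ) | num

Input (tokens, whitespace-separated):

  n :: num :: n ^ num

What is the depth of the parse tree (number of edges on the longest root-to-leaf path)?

[E [E [E [T [F [P n]]]] :: [T [F [P num]]]] :: [T [F [F [P n]] ^ [P num]]]]

6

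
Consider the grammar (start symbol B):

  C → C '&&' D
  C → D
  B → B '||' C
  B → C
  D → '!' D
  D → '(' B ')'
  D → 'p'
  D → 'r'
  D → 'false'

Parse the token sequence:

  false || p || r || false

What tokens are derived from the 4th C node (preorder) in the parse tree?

false

[B [B [B [B [C [D false]]] || [C [D p]]] || [C [D r]]] || [C [D false]]]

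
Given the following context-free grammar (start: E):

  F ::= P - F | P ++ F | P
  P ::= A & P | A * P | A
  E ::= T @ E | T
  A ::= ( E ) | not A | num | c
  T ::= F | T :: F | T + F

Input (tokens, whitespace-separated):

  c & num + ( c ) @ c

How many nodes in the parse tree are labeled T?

4

[E [T [T [F [P [A c] & [P [A num]]]]] + [F [P [A ( [E [T [F [P [A c]]]]] )]]]] @ [E [T [F [P [A c]]]]]]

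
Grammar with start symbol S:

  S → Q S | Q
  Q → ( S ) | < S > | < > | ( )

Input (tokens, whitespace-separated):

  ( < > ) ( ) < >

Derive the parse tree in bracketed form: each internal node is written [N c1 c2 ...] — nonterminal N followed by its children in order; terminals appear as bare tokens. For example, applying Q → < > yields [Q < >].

[S [Q ( [S [Q < >]] )] [S [Q ( )] [S [Q < >]]]]

S
Q S
( S ) S
( Q ) S
( < > ) S
( < > ) Q S
( < > ) ( ) S
( < > ) ( ) Q
( < > ) ( ) < >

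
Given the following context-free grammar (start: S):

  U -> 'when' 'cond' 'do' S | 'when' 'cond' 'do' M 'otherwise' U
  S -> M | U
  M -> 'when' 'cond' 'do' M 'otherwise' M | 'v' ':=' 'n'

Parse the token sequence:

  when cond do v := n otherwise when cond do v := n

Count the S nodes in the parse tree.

2

[S [U when cond do [M v := n] otherwise [U when cond do [S [M v := n]]]]]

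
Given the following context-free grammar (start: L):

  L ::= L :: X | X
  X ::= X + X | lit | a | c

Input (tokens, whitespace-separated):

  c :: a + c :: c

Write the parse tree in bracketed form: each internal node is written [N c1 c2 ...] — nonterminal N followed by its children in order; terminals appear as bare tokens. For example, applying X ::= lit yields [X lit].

L
L :: X
L :: X :: X
X :: X :: X
c :: X :: X
c :: X + X :: X
c :: a + X :: X
c :: a + c :: X
c :: a + c :: c

[L [L [L [X c]] :: [X [X a] + [X c]]] :: [X c]]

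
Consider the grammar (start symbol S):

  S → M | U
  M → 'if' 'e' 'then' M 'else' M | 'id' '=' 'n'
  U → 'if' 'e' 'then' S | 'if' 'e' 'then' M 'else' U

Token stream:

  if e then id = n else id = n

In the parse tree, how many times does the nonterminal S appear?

[S [M if e then [M id = n] else [M id = n]]]

1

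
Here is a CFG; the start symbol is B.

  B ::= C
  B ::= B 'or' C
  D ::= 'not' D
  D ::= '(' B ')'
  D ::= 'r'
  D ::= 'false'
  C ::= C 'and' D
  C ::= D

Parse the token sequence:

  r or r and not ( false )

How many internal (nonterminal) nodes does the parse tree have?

[B [B [C [D r]]] or [C [C [D r]] and [D not [D ( [B [C [D false]]] )]]]]

12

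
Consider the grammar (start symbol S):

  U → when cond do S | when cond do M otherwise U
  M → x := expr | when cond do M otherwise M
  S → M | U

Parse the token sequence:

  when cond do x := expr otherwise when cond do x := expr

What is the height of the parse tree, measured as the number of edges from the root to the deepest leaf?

[S [U when cond do [M x := expr] otherwise [U when cond do [S [M x := expr]]]]]

5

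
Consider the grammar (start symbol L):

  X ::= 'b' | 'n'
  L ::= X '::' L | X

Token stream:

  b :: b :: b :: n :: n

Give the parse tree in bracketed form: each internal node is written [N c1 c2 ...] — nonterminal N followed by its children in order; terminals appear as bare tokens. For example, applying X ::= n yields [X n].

L
X :: L
b :: L
b :: X :: L
b :: b :: L
b :: b :: X :: L
b :: b :: b :: L
b :: b :: b :: X :: L
b :: b :: b :: n :: L
b :: b :: b :: n :: X
b :: b :: b :: n :: n

[L [X b] :: [L [X b] :: [L [X b] :: [L [X n] :: [L [X n]]]]]]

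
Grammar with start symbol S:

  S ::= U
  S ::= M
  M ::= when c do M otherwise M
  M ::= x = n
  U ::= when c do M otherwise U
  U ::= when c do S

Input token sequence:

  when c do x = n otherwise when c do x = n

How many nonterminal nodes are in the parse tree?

6

[S [U when c do [M x = n] otherwise [U when c do [S [M x = n]]]]]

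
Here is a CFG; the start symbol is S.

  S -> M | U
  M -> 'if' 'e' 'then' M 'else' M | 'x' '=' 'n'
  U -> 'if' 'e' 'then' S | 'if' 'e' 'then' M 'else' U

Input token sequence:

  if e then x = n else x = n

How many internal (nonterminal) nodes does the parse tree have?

[S [M if e then [M x = n] else [M x = n]]]

4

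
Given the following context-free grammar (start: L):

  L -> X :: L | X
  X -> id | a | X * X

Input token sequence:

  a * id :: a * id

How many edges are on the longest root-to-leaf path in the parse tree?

4

[L [X [X a] * [X id]] :: [L [X [X a] * [X id]]]]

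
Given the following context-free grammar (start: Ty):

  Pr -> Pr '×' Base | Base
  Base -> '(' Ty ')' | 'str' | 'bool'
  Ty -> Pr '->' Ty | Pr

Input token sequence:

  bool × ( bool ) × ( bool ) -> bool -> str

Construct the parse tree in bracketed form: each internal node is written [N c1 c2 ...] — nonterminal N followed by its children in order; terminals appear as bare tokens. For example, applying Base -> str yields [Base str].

Ty
Pr -> Ty
Pr × Base -> Ty
Pr × Base × Base -> Ty
Base × Base × Base -> Ty
bool × Base × Base -> Ty
bool × ( Ty ) × Base -> Ty
bool × ( Pr ) × Base -> Ty
bool × ( Base ) × Base -> Ty
bool × ( bool ) × Base -> Ty
bool × ( bool ) × ( Ty ) -> Ty
bool × ( bool ) × ( Pr ) -> Ty
bool × ( bool ) × ( Base ) -> Ty
bool × ( bool ) × ( bool ) -> Ty
bool × ( bool ) × ( bool ) -> Pr -> Ty
bool × ( bool ) × ( bool ) -> Base -> Ty
bool × ( bool ) × ( bool ) -> bool -> Ty
bool × ( bool ) × ( bool ) -> bool -> Pr
bool × ( bool ) × ( bool ) -> bool -> Base
bool × ( bool ) × ( bool ) -> bool -> str

[Ty [Pr [Pr [Pr [Base bool]] × [Base ( [Ty [Pr [Base bool]]] )]] × [Base ( [Ty [Pr [Base bool]]] )]] -> [Ty [Pr [Base bool]] -> [Ty [Pr [Base str]]]]]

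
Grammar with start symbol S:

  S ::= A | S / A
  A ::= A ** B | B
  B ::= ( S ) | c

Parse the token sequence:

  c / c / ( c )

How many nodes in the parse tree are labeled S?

[S [S [S [A [B c]]] / [A [B c]]] / [A [B ( [S [A [B c]]] )]]]

4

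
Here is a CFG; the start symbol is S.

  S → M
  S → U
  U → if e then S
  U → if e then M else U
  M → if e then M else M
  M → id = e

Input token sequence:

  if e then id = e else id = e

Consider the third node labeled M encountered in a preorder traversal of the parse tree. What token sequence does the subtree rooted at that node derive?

[S [M if e then [M id = e] else [M id = e]]]

id = e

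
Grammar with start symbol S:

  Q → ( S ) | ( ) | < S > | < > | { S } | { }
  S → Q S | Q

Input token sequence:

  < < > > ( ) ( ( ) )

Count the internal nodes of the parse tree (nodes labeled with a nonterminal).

[S [Q < [S [Q < >]] >] [S [Q ( )] [S [Q ( [S [Q ( )]] )]]]]

10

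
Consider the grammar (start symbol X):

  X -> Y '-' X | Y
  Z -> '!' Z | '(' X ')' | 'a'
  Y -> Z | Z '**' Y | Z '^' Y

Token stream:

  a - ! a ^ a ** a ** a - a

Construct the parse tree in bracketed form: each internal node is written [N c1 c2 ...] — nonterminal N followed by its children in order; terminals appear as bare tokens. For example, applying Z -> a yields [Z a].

X
Y - X
Z - X
a - X
a - Y - X
a - Z ^ Y - X
a - ! Z ^ Y - X
a - ! a ^ Y - X
a - ! a ^ Z ** Y - X
a - ! a ^ a ** Y - X
a - ! a ^ a ** Z ** Y - X
a - ! a ^ a ** a ** Y - X
a - ! a ^ a ** a ** Z - X
a - ! a ^ a ** a ** a - X
a - ! a ^ a ** a ** a - Y
a - ! a ^ a ** a ** a - Z
a - ! a ^ a ** a ** a - a

[X [Y [Z a]] - [X [Y [Z ! [Z a]] ^ [Y [Z a] ** [Y [Z a] ** [Y [Z a]]]]] - [X [Y [Z a]]]]]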